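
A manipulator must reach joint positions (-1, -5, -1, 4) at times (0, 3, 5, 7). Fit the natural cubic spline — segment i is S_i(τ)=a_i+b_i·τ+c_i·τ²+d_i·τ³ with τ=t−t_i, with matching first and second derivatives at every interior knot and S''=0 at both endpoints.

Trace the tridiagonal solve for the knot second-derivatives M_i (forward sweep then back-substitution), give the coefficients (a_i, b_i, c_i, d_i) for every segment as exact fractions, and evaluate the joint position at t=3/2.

  seg 0: a=-1 b=-535/228 c=0 d=77/684
  seg 1: a=-5 b=79/114 c=77/76 d=-41/228
  seg 2: a=-1 b=295/114 c=-5/76 d=5/456
S(3/2) = -2517/608

Δ: Δ0=-4/3, Δ1=2, Δ2=5/2
row 1: diag=10, rhs=20; c'=1/5, d'=2
row 2: denom=8−2·1/5=38/5; d'=(3−2·2)/(38/5)=-5/38
back: M2=-5/38
back: M1=2−1/5·-5/38=77/38
M: M0=0, M1=77/38, M2=-5/38, M3=0
seg 0: a=-1, c=M0/2=0, d=(M1−M0)/(6·3)=77/684, b=Δ0−h0·(2M0+M1)/6=-535/228
seg 1: a=-5, c=M1/2=77/76, d=(M2−M1)/(6·2)=-41/228, b=Δ1−h1·(2M1+M2)/6=79/114
seg 2: a=-1, c=M2/2=-5/76, d=(M3−M2)/(6·2)=5/456, b=Δ2−h2·(2M2+M3)/6=295/114
t_q=3/2 → seg 0, τ=3/2; S=-1+-535/228·τ+0·τ²+77/684·τ³=-2517/608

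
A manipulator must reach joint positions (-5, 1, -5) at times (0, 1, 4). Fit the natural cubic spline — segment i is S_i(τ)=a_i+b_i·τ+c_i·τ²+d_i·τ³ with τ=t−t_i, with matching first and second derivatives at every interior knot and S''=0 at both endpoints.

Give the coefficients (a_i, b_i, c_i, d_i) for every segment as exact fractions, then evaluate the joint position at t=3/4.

  seg 0: a=-5 b=7 c=0 d=-1
  seg 1: a=1 b=4 c=-3 d=1/3
S(3/4) = -11/64

Δ: Δ0=6, Δ1=-2
row 1: diag=8, rhs=-48; c'=3/8, d'=-6
back: M1=-6
M: M0=0, M1=-6, M2=0
seg 0: a=-5, c=M0/2=0, d=(M1−M0)/(6·1)=-1, b=Δ0−h0·(2M0+M1)/6=7
seg 1: a=1, c=M1/2=-3, d=(M2−M1)/(6·3)=1/3, b=Δ1−h1·(2M1+M2)/6=4
t_q=3/4 → seg 0, τ=3/4; S=-5+7·τ+0·τ²+-1·τ³=-11/64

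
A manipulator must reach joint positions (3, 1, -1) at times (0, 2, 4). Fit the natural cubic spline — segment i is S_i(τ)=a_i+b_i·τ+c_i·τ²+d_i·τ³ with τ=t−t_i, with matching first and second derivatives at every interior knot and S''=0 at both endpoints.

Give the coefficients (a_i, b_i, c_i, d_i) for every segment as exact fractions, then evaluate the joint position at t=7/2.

Δ: Δ0=-1, Δ1=-1
row 1: diag=8, rhs=0; c'=1/4, d'=0
back: M1=0
M: M0=0, M1=0, M2=0
seg 0: a=3, c=M0/2=0, d=(M1−M0)/(6·2)=0, b=Δ0−h0·(2M0+M1)/6=-1
seg 1: a=1, c=M1/2=0, d=(M2−M1)/(6·2)=0, b=Δ1−h1·(2M1+M2)/6=-1
t_q=7/2 → seg 1, τ=3/2; S=1+-1·τ+0·τ²+0·τ³=-1/2

  seg 0: a=3 b=-1 c=0 d=0
  seg 1: a=1 b=-1 c=0 d=0
S(7/2) = -1/2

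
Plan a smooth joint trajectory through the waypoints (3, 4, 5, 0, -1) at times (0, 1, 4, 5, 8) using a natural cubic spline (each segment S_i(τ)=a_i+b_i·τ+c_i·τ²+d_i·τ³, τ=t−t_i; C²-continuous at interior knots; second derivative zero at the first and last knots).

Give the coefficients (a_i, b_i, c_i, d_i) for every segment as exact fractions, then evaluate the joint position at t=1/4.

Δ: Δ0=1, Δ1=1/3, Δ2=-5, Δ3=-1/3
row 1: diag=8, rhs=-4; c'=3/8, d'=-1/2
row 2: denom=8−3·3/8=55/8; d'=(-32−3·-1/2)/(55/8)=-244/55
row 3: denom=8−1·8/55=432/55; d'=(28−1·-244/55)/(432/55)=223/54
back: M3=223/54
back: M2=-244/55−8/55·223/54=-136/27
back: M1=-1/2−3/8·-136/27=25/18
M: M0=0, M1=25/18, M2=-136/27, M3=223/54, M4=0
seg 0: a=3, c=M0/2=0, d=(M1−M0)/(6·1)=25/108, b=Δ0−h0·(2M0+M1)/6=83/108
seg 1: a=4, c=M1/2=25/36, d=(M2−M1)/(6·3)=-347/972, b=Δ1−h1·(2M1+M2)/6=79/54
seg 2: a=5, c=M2/2=-68/27, d=(M3−M2)/(6·1)=55/36, b=Δ2−h2·(2M2+M3)/6=-433/108
seg 3: a=0, c=M3/2=223/108, d=(M4−M3)/(6·3)=-223/972, b=Δ3−h3·(2M3+M4)/6=-241/54
t_q=1/4 → seg 0, τ=1/4; S=3+83/108·τ+0·τ²+25/108·τ³=7363/2304

  seg 0: a=3 b=83/108 c=0 d=25/108
  seg 1: a=4 b=79/54 c=25/36 d=-347/972
  seg 2: a=5 b=-433/108 c=-68/27 d=55/36
  seg 3: a=0 b=-241/54 c=223/108 d=-223/972
S(1/4) = 7363/2304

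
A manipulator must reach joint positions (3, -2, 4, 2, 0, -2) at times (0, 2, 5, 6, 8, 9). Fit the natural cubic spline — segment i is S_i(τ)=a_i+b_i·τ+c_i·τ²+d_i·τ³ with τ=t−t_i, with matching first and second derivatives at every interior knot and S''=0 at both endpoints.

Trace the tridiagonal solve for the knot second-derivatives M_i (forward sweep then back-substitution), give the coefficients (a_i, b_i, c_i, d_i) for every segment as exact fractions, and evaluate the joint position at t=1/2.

  seg 0: a=3 b=-307/79 c=0 d=219/632
  seg 1: a=-2 b=43/158 c=657/316 d=-475/948
  seg 2: a=4 b=-247/316 c=-192/79 d=383/316
  seg 3: a=2 b=-317/158 c=381/316 d=-111/316
  seg 4: a=0 b=-221/158 c=-285/316 d=95/316
S(1/2) = 5563/5056

Δ: Δ0=-5/2, Δ1=2, Δ2=-2, Δ3=-1, Δ4=-2
row 1: diag=10, rhs=27; c'=3/10, d'=27/10
row 2: denom=8−3·3/10=71/10; d'=(-24−3·27/10)/(71/10)=-321/71
row 3: denom=6−1·10/71=416/71; d'=(6−1·-321/71)/(416/71)=747/416
row 4: denom=6−2·71/208=553/104; d'=(-6−2·747/416)/(553/104)=-285/158
back: M4=-285/158
back: M3=747/416−71/208·-285/158=381/158
back: M2=-321/71−10/71·381/158=-384/79
back: M1=27/10−3/10·-384/79=657/158
M: M0=0, M1=657/158, M2=-384/79, M3=381/158, M4=-285/158, M5=0
seg 0: a=3, c=M0/2=0, d=(M1−M0)/(6·2)=219/632, b=Δ0−h0·(2M0+M1)/6=-307/79
seg 1: a=-2, c=M1/2=657/316, d=(M2−M1)/(6·3)=-475/948, b=Δ1−h1·(2M1+M2)/6=43/158
seg 2: a=4, c=M2/2=-192/79, d=(M3−M2)/(6·1)=383/316, b=Δ2−h2·(2M2+M3)/6=-247/316
seg 3: a=2, c=M3/2=381/316, d=(M4−M3)/(6·2)=-111/316, b=Δ3−h3·(2M3+M4)/6=-317/158
seg 4: a=0, c=M4/2=-285/316, d=(M5−M4)/(6·1)=95/316, b=Δ4−h4·(2M4+M5)/6=-221/158
t_q=1/2 → seg 0, τ=1/2; S=3+-307/79·τ+0·τ²+219/632·τ³=5563/5056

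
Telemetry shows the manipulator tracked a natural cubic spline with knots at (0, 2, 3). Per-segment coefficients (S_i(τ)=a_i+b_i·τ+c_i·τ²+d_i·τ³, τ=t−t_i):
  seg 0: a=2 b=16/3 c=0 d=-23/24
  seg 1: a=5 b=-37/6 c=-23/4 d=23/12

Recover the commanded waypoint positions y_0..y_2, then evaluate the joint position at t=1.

y_0 = S_0(0) = a_0 = 2
y_1 = S_1(0) = a_1 = 5
y_2 = S_1(1) = -5
t_q=1 is in segment 0 (τ=1); S_0(τ)=51/8

y_0=2 y_1=5 y_2=-5
S(1) = 51/8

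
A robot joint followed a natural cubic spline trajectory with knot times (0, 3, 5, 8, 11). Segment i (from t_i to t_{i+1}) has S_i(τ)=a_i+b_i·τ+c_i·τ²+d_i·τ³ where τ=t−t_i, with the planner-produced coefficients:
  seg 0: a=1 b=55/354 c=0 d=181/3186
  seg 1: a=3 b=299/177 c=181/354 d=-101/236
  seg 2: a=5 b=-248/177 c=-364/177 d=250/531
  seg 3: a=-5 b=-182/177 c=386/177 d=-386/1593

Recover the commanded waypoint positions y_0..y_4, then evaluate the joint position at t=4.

y_0=1 y_1=3 y_2=5 y_3=-5 y_4=5
S(4) = 3379/708

y_0 = S_0(0) = a_0 = 1
y_1 = S_1(0) = a_1 = 3
y_2 = S_2(0) = a_2 = 5
y_3 = S_3(0) = a_3 = -5
y_4 = S_3(3) = 5
t_q=4 is in segment 1 (τ=1); S_1(τ)=3379/708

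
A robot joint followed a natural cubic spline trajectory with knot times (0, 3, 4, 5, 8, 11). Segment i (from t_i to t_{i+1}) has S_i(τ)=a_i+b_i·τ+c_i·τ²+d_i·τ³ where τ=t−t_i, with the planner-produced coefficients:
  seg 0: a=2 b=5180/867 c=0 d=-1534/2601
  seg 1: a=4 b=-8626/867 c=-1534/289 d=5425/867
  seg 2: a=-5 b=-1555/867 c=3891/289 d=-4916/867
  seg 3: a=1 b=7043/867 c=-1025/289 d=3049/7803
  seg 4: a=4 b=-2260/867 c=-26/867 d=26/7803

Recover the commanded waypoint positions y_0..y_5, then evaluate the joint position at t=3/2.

y_0=2 y_1=4 y_2=-5 y_3=1 y_4=4 y_5=-4
S(3/2) = 10371/1156

y_0 = S_0(0) = a_0 = 2
y_1 = S_1(0) = a_1 = 4
y_2 = S_2(0) = a_2 = -5
y_3 = S_3(0) = a_3 = 1
y_4 = S_4(0) = a_4 = 4
y_5 = S_4(3) = -4
t_q=3/2 is in segment 0 (τ=3/2); S_0(τ)=10371/1156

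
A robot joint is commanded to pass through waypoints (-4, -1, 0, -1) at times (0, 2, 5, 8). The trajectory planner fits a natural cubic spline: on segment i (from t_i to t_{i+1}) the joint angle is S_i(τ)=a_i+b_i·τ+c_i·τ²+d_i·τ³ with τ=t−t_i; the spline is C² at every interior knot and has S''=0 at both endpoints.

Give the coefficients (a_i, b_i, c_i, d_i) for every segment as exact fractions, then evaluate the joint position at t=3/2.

  seg 0: a=-4 b=127/74 c=0 d=-2/37
  seg 1: a=-1 b=79/74 c=-12/37 d=53/1998
  seg 2: a=0 b=-6/37 c=-19/222 d=19/1998
S(3/2) = -119/74

Δ: Δ0=3/2, Δ1=1/3, Δ2=-1/3
row 1: diag=10, rhs=-7; c'=3/10, d'=-7/10
row 2: denom=12−3·3/10=111/10; d'=(-4−3·-7/10)/(111/10)=-19/111
back: M2=-19/111
back: M1=-7/10−3/10·-19/111=-24/37
M: M0=0, M1=-24/37, M2=-19/111, M3=0
seg 0: a=-4, c=M0/2=0, d=(M1−M0)/(6·2)=-2/37, b=Δ0−h0·(2M0+M1)/6=127/74
seg 1: a=-1, c=M1/2=-12/37, d=(M2−M1)/(6·3)=53/1998, b=Δ1−h1·(2M1+M2)/6=79/74
seg 2: a=0, c=M2/2=-19/222, d=(M3−M2)/(6·3)=19/1998, b=Δ2−h2·(2M2+M3)/6=-6/37
t_q=3/2 → seg 0, τ=3/2; S=-4+127/74·τ+0·τ²+-2/37·τ³=-119/74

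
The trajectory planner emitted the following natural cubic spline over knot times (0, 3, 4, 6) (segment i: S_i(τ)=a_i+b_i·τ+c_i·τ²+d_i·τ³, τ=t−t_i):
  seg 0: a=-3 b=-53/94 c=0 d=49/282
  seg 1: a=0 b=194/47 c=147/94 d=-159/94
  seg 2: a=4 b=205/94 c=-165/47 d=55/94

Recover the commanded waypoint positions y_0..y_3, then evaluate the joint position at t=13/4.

y_0 = S_0(0) = a_0 = -3
y_1 = S_1(0) = a_1 = 0
y_2 = S_2(0) = a_2 = 4
y_3 = S_2(2) = -1
t_q=13/4 is in segment 1 (τ=1/4); S_1(τ)=6637/6016

y_0=-3 y_1=0 y_2=4 y_3=-1
S(13/4) = 6637/6016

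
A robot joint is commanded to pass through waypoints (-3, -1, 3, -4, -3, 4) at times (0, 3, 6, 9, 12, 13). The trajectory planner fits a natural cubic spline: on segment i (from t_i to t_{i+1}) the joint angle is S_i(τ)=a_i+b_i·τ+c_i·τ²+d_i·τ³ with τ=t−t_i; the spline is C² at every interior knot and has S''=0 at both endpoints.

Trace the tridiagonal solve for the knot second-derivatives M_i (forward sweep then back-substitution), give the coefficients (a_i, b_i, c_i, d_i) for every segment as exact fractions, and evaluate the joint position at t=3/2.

Δ: Δ0=2/3, Δ1=4/3, Δ2=-7/3, Δ3=1/3, Δ4=7
row 1: diag=12, rhs=4; c'=1/4, d'=1/3
row 2: denom=12−3·1/4=45/4; d'=(-22−3·1/3)/(45/4)=-92/45
row 3: denom=12−3·4/15=56/5; d'=(16−3·-92/45)/(56/5)=83/42
row 4: denom=8−3·15/56=403/56; d'=(40−3·83/42)/(403/56)=1908/403
back: M4=1908/403
back: M3=83/42−15/56·1908/403=856/1209
back: M2=-92/45−4/15·856/1209=-900/403
back: M1=1/3−1/4·-900/403=1078/1209
M: M0=0, M1=1078/1209, M2=-900/403, M3=856/1209, M4=1908/403, M5=0
seg 0: a=-3, c=M0/2=0, d=(M1−M0)/(6·3)=539/10881, b=Δ0−h0·(2M0+M1)/6=89/403
seg 1: a=-1, c=M1/2=539/1209, d=(M2−M1)/(6·3)=-1889/10881, b=Δ1−h1·(2M1+M2)/6=628/403
seg 2: a=3, c=M2/2=-450/403, d=(M3−M2)/(6·3)=1778/10881, b=Δ2−h2·(2M2+M3)/6=-183/403
seg 3: a=-4, c=M3/2=428/1209, d=(M4−M3)/(6·3)=2434/10881, b=Δ3−h3·(2M3+M4)/6=-85/31
seg 4: a=-3, c=M4/2=954/403, d=(M5−M4)/(6·1)=-318/403, b=Δ4−h4·(2M4+M5)/6=2185/403
t_q=3/2 → seg 0, τ=3/2; S=-3+89/403·τ+0·τ²+539/10881·τ³=-8065/3224

  seg 0: a=-3 b=89/403 c=0 d=539/10881
  seg 1: a=-1 b=628/403 c=539/1209 d=-1889/10881
  seg 2: a=3 b=-183/403 c=-450/403 d=1778/10881
  seg 3: a=-4 b=-85/31 c=428/1209 d=2434/10881
  seg 4: a=-3 b=2185/403 c=954/403 d=-318/403
S(3/2) = -8065/3224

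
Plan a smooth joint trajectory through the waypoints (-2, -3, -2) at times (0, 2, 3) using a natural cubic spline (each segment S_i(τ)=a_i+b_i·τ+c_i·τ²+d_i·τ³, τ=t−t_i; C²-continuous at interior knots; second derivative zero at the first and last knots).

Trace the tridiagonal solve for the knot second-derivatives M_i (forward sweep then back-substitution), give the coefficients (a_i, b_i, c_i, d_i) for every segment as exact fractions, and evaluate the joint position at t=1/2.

Δ: Δ0=-1/2, Δ1=1
row 1: diag=6, rhs=9; c'=1/6, d'=3/2
back: M1=3/2
M: M0=0, M1=3/2, M2=0
seg 0: a=-2, c=M0/2=0, d=(M1−M0)/(6·2)=1/8, b=Δ0−h0·(2M0+M1)/6=-1
seg 1: a=-3, c=M1/2=3/4, d=(M2−M1)/(6·1)=-1/4, b=Δ1−h1·(2M1+M2)/6=1/2
t_q=1/2 → seg 0, τ=1/2; S=-2+-1·τ+0·τ²+1/8·τ³=-159/64

  seg 0: a=-2 b=-1 c=0 d=1/8
  seg 1: a=-3 b=1/2 c=3/4 d=-1/4
S(1/2) = -159/64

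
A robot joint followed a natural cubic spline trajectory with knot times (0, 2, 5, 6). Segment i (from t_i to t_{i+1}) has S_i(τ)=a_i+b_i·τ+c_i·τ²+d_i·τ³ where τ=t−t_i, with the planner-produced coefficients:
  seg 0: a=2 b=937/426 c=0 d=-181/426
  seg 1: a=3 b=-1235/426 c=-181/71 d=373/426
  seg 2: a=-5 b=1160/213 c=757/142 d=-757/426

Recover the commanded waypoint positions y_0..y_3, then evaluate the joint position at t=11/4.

y_0=2 y_1=3 y_2=-5 y_3=4
S(11/4) = -2171/9088

y_0 = S_0(0) = a_0 = 2
y_1 = S_1(0) = a_1 = 3
y_2 = S_2(0) = a_2 = -5
y_3 = S_2(1) = 4
t_q=11/4 is in segment 1 (τ=3/4); S_1(τ)=-2171/9088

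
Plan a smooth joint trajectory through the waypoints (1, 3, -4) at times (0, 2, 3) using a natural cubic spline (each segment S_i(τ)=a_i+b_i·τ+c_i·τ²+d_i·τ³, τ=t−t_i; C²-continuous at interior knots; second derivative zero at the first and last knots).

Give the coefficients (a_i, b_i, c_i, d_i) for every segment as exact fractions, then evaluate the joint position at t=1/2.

  seg 0: a=1 b=11/3 c=0 d=-2/3
  seg 1: a=3 b=-13/3 c=-4 d=4/3
S(1/2) = 11/4

Δ: Δ0=1, Δ1=-7
row 1: diag=6, rhs=-48; c'=1/6, d'=-8
back: M1=-8
M: M0=0, M1=-8, M2=0
seg 0: a=1, c=M0/2=0, d=(M1−M0)/(6·2)=-2/3, b=Δ0−h0·(2M0+M1)/6=11/3
seg 1: a=3, c=M1/2=-4, d=(M2−M1)/(6·1)=4/3, b=Δ1−h1·(2M1+M2)/6=-13/3
t_q=1/2 → seg 0, τ=1/2; S=1+11/3·τ+0·τ²+-2/3·τ³=11/4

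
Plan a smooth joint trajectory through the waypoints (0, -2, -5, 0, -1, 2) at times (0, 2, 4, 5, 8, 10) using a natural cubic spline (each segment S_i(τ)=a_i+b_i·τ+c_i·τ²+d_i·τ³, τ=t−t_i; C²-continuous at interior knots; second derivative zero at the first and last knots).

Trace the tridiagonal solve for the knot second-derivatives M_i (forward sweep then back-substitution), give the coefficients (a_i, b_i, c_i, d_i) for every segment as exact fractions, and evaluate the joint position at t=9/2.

Δ: Δ0=-1, Δ1=-3/2, Δ2=5, Δ3=-1/3, Δ4=3/2
row 1: diag=8, rhs=-3; c'=1/4, d'=-3/8
row 2: denom=6−2·1/4=11/2; d'=(39−2·-3/8)/(11/2)=159/22
row 3: denom=8−1·2/11=86/11; d'=(-32−1·159/22)/(86/11)=-863/172
row 4: denom=10−3·33/86=761/86; d'=(11−3·-863/172)/(761/86)=4481/1522
back: M4=4481/1522
back: M3=-863/172−33/86·4481/1522=-4678/761
back: M2=159/22−2/11·-4678/761=12701/1522
back: M1=-3/8−1/4·12701/1522=-1873/761
M: M0=0, M1=-1873/761, M2=12701/1522, M3=-4678/761, M4=4481/1522, M5=0
seg 0: a=0, c=M0/2=0, d=(M1−M0)/(6·2)=-1873/9132, b=Δ0−h0·(2M0+M1)/6=-410/2283
seg 1: a=-2, c=M1/2=-1873/1522, d=(M2−M1)/(6·2)=16447/18264, b=Δ1−h1·(2M1+M2)/6=-6029/2283
seg 2: a=-5, c=M2/2=12701/3044, d=(M3−M2)/(6·1)=-22057/9132, b=Δ2−h2·(2M2+M3)/6=14807/4566
seg 3: a=0, c=M3/2=-2339/761, d=(M4−M3)/(6·3)=13837/27396, b=Δ3−h3·(2M3+M4)/6=39649/9132
seg 4: a=-1, c=M4/2=4481/3044, d=(M5−M4)/(6·2)=-4481/18264, b=Δ4−h4·(2M4+M5)/6=-2113/4566
t_q=9/2 → seg 2, τ=1/2; S=-5+14807/4566·τ+12701/3044·τ²+-22057/9132·τ³=-64225/24352

  seg 0: a=0 b=-410/2283 c=0 d=-1873/9132
  seg 1: a=-2 b=-6029/2283 c=-1873/1522 d=16447/18264
  seg 2: a=-5 b=14807/4566 c=12701/3044 d=-22057/9132
  seg 3: a=0 b=39649/9132 c=-2339/761 d=13837/27396
  seg 4: a=-1 b=-2113/4566 c=4481/3044 d=-4481/18264
S(9/2) = -64225/24352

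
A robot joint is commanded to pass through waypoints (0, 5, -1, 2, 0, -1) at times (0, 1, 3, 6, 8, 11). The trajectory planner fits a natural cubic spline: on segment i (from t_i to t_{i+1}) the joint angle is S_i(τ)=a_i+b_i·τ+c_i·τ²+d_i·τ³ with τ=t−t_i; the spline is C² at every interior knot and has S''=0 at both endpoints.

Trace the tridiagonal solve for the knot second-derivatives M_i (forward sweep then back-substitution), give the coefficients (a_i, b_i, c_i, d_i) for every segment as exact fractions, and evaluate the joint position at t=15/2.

  seg 0: a=0 b=8009/1209 c=0 d=-1964/1209
  seg 1: a=5 b=2117/1209 c=-1964/403 d=1510/1209
  seg 2: a=-1 b=-3331/1209 c=1056/403 d=-4964/10881
  seg 3: a=2 b=785/1209 c=-1796/1209 d=799/2418
  seg 4: a=0 b=-535/403 c=601/1209 d=-601/10881
S(15/2) = 4815/6448

Δ: Δ0=5, Δ1=-3, Δ2=1, Δ3=-1, Δ4=-1/3
row 1: diag=6, rhs=-48; c'=1/3, d'=-8
row 2: denom=10−2·1/3=28/3; d'=(24−2·-8)/(28/3)=30/7
row 3: denom=10−3·9/28=253/28; d'=(-12−3·30/7)/(253/28)=-696/253
row 4: denom=10−2·56/253=2418/253; d'=(4−2·-696/253)/(2418/253)=1202/1209
back: M4=1202/1209
back: M3=-696/253−56/253·1202/1209=-3592/1209
back: M2=30/7−9/28·-3592/1209=2112/403
back: M1=-8−1/3·2112/403=-3928/403
M: M0=0, M1=-3928/403, M2=2112/403, M3=-3592/1209, M4=1202/1209, M5=0
seg 0: a=0, c=M0/2=0, d=(M1−M0)/(6·1)=-1964/1209, b=Δ0−h0·(2M0+M1)/6=8009/1209
seg 1: a=5, c=M1/2=-1964/403, d=(M2−M1)/(6·2)=1510/1209, b=Δ1−h1·(2M1+M2)/6=2117/1209
seg 2: a=-1, c=M2/2=1056/403, d=(M3−M2)/(6·3)=-4964/10881, b=Δ2−h2·(2M2+M3)/6=-3331/1209
seg 3: a=2, c=M3/2=-1796/1209, d=(M4−M3)/(6·2)=799/2418, b=Δ3−h3·(2M3+M4)/6=785/1209
seg 4: a=0, c=M4/2=601/1209, d=(M5−M4)/(6·3)=-601/10881, b=Δ4−h4·(2M4+M5)/6=-535/403
t_q=15/2 → seg 3, τ=3/2; S=2+785/1209·τ+-1796/1209·τ²+799/2418·τ³=4815/6448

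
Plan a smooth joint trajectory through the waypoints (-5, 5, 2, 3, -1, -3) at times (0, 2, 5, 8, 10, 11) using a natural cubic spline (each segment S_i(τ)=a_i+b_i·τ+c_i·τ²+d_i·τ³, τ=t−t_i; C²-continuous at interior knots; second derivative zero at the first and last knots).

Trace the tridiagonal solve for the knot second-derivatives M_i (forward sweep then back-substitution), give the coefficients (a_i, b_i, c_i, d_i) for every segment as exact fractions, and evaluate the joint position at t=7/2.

  seg 0: a=-5 b=9124/1419 c=0 d=-2029/5676
  seg 1: a=5 b=3037/1419 c=-2029/946 d=9349/25542
  seg 2: a=2 b=-2401/2838 c=1631/1419 d=-6439/25542
  seg 3: a=3 b=-1073/1419 c=-1059/946 d=353/1419
  seg 4: a=-1 b=-3191/1419 c=353/946 d=-353/2838
S(7/2) = 34963/7568

Δ: Δ0=5, Δ1=-1, Δ2=1/3, Δ3=-2, Δ4=-2
row 1: diag=10, rhs=-36; c'=3/10, d'=-18/5
row 2: denom=12−3·3/10=111/10; d'=(8−3·-18/5)/(111/10)=188/111
row 3: denom=10−3·10/37=340/37; d'=(-14−3·188/111)/(340/37)=-353/170
row 4: denom=6−2·37/170=473/85; d'=(0−2·-353/170)/(473/85)=353/473
back: M4=353/473
back: M3=-353/170−37/170·353/473=-1059/473
back: M2=188/111−10/37·-1059/473=3262/1419
back: M1=-18/5−3/10·3262/1419=-2029/473
M: M0=0, M1=-2029/473, M2=3262/1419, M3=-1059/473, M4=353/473, M5=0
seg 0: a=-5, c=M0/2=0, d=(M1−M0)/(6·2)=-2029/5676, b=Δ0−h0·(2M0+M1)/6=9124/1419
seg 1: a=5, c=M1/2=-2029/946, d=(M2−M1)/(6·3)=9349/25542, b=Δ1−h1·(2M1+M2)/6=3037/1419
seg 2: a=2, c=M2/2=1631/1419, d=(M3−M2)/(6·3)=-6439/25542, b=Δ2−h2·(2M2+M3)/6=-2401/2838
seg 3: a=3, c=M3/2=-1059/946, d=(M4−M3)/(6·2)=353/1419, b=Δ3−h3·(2M3+M4)/6=-1073/1419
seg 4: a=-1, c=M4/2=353/946, d=(M5−M4)/(6·1)=-353/2838, b=Δ4−h4·(2M4+M5)/6=-3191/1419
t_q=7/2 → seg 1, τ=3/2; S=5+3037/1419·τ+-2029/946·τ²+9349/25542·τ³=34963/7568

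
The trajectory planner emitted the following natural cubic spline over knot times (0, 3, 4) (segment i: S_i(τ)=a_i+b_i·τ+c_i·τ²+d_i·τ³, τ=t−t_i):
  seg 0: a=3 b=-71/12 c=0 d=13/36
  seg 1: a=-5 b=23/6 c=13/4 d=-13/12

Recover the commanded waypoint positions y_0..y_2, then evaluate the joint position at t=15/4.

y_0=3 y_1=-5 y_2=1
S(15/4) = -193/256

y_0 = S_0(0) = a_0 = 3
y_1 = S_1(0) = a_1 = -5
y_2 = S_1(1) = 1
t_q=15/4 is in segment 1 (τ=3/4); S_1(τ)=-193/256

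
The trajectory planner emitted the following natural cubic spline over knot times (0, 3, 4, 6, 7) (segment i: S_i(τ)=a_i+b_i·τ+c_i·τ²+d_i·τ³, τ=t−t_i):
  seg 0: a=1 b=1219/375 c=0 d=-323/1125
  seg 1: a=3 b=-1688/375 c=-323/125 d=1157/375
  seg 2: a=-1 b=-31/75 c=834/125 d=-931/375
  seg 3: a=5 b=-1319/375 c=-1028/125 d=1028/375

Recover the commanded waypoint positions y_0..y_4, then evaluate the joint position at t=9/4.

y_0=1 y_1=3 y_2=-1 y_3=5 y_4=-4
S(9/4) = 40349/8000

y_0 = S_0(0) = a_0 = 1
y_1 = S_1(0) = a_1 = 3
y_2 = S_2(0) = a_2 = -1
y_3 = S_3(0) = a_3 = 5
y_4 = S_3(1) = -4
t_q=9/4 is in segment 0 (τ=9/4); S_0(τ)=40349/8000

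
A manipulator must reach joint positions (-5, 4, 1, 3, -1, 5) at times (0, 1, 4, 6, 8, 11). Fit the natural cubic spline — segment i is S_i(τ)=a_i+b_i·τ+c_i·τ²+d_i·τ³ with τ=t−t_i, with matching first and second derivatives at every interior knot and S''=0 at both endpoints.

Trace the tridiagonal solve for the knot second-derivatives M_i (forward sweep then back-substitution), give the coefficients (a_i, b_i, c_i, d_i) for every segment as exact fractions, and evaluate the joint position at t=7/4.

Δ: Δ0=9, Δ1=-1, Δ2=1, Δ3=-2, Δ4=2
row 1: diag=8, rhs=-60; c'=3/8, d'=-15/2
row 2: denom=10−3·3/8=71/8; d'=(12−3·-15/2)/(71/8)=276/71
row 3: denom=8−2·16/71=536/71; d'=(-18−2·276/71)/(536/71)=-915/268
row 4: denom=10−2·71/268=1269/134; d'=(24−2·-915/268)/(1269/134)=153/47
back: M4=153/47
back: M3=-915/268−71/268·153/47=-201/47
back: M2=276/71−16/71·-201/47=228/47
back: M1=-15/2−3/8·228/47=-438/47
M: M0=0, M1=-438/47, M2=228/47, M3=-201/47, M4=153/47, M5=0
seg 0: a=-5, c=M0/2=0, d=(M1−M0)/(6·1)=-73/47, b=Δ0−h0·(2M0+M1)/6=496/47
seg 1: a=4, c=M1/2=-219/47, d=(M2−M1)/(6·3)=37/47, b=Δ1−h1·(2M1+M2)/6=277/47
seg 2: a=1, c=M2/2=114/47, d=(M3−M2)/(6·2)=-143/188, b=Δ2−h2·(2M2+M3)/6=-38/47
seg 3: a=3, c=M3/2=-201/94, d=(M4−M3)/(6·2)=59/94, b=Δ3−h3·(2M3+M4)/6=-11/47
seg 4: a=-1, c=M4/2=153/94, d=(M5−M4)/(6·3)=-17/94, b=Δ4−h4·(2M4+M5)/6=-59/47
t_q=7/4 → seg 1, τ=3/4; S=4+277/47·τ+-219/47·τ²+37/47·τ³=18443/3008

  seg 0: a=-5 b=496/47 c=0 d=-73/47
  seg 1: a=4 b=277/47 c=-219/47 d=37/47
  seg 2: a=1 b=-38/47 c=114/47 d=-143/188
  seg 3: a=3 b=-11/47 c=-201/94 d=59/94
  seg 4: a=-1 b=-59/47 c=153/94 d=-17/94
S(7/4) = 18443/3008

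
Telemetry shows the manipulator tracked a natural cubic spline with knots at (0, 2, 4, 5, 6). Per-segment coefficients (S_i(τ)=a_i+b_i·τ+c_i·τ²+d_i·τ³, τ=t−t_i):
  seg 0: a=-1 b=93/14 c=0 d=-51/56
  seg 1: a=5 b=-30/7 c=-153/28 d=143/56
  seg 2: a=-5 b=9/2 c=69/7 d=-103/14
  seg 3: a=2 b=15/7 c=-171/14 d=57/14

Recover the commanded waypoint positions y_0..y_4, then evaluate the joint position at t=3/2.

y_0=-1 y_1=5 y_2=-5 y_3=2 y_4=-4
S(3/2) = 377/64

y_0 = S_0(0) = a_0 = -1
y_1 = S_1(0) = a_1 = 5
y_2 = S_2(0) = a_2 = -5
y_3 = S_3(0) = a_3 = 2
y_4 = S_3(1) = -4
t_q=3/2 is in segment 0 (τ=3/2); S_0(τ)=377/64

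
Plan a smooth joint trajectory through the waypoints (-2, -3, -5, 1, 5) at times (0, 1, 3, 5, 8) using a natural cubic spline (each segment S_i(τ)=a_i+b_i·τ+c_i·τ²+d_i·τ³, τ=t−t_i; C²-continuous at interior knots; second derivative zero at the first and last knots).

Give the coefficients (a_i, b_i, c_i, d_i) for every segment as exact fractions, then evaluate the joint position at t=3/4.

Δ: Δ0=-1, Δ1=-1, Δ2=3, Δ3=4/3
row 1: diag=6, rhs=0; c'=1/3, d'=0
row 2: denom=8−2·1/3=22/3; d'=(24−2·0)/(22/3)=36/11
row 3: denom=10−2·3/11=104/11; d'=(-10−2·36/11)/(104/11)=-7/4
back: M3=-7/4
back: M2=36/11−3/11·-7/4=15/4
back: M1=0−1/3·15/4=-5/4
M: M0=0, M1=-5/4, M2=15/4, M3=-7/4, M4=0
seg 0: a=-2, c=M0/2=0, d=(M1−M0)/(6·1)=-5/24, b=Δ0−h0·(2M0+M1)/6=-19/24
seg 1: a=-3, c=M1/2=-5/8, d=(M2−M1)/(6·2)=5/12, b=Δ1−h1·(2M1+M2)/6=-17/12
seg 2: a=-5, c=M2/2=15/8, d=(M3−M2)/(6·2)=-11/24, b=Δ2−h2·(2M2+M3)/6=13/12
seg 3: a=1, c=M3/2=-7/8, d=(M4−M3)/(6·3)=7/72, b=Δ3−h3·(2M3+M4)/6=37/12
t_q=3/4 → seg 0, τ=3/4; S=-2+-19/24·τ+0·τ²+-5/24·τ³=-1373/512

  seg 0: a=-2 b=-19/24 c=0 d=-5/24
  seg 1: a=-3 b=-17/12 c=-5/8 d=5/12
  seg 2: a=-5 b=13/12 c=15/8 d=-11/24
  seg 3: a=1 b=37/12 c=-7/8 d=7/72
S(3/4) = -1373/512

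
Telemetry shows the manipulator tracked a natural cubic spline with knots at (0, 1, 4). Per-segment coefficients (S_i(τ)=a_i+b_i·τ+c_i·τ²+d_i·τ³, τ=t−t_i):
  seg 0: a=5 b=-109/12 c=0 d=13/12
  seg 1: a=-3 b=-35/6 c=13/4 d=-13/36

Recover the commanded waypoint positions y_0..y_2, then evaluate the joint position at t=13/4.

y_0=5 y_1=-3 y_2=-1
S(13/4) = -969/256

y_0 = S_0(0) = a_0 = 5
y_1 = S_1(0) = a_1 = -3
y_2 = S_1(3) = -1
t_q=13/4 is in segment 1 (τ=9/4); S_1(τ)=-969/256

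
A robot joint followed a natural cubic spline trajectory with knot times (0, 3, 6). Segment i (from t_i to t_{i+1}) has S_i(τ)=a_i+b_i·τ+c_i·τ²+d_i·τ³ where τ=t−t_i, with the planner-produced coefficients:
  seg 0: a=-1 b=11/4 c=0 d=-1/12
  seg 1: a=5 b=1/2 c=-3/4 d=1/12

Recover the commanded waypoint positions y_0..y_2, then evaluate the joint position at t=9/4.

y_0 = S_0(0) = a_0 = -1
y_1 = S_1(0) = a_1 = 5
y_2 = S_1(3) = 2
t_q=9/4 is in segment 0 (τ=9/4); S_0(τ)=1085/256

y_0=-1 y_1=5 y_2=2
S(9/4) = 1085/256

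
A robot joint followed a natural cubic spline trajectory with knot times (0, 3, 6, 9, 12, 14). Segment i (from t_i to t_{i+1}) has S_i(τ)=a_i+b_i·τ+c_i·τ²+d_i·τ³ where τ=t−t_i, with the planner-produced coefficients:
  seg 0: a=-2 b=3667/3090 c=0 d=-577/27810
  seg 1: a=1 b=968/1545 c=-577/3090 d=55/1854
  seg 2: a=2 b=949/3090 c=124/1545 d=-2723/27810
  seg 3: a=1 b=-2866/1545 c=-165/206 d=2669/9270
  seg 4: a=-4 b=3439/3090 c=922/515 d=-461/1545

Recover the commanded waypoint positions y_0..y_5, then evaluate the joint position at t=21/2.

y_0=-2 y_1=1 y_2=2 y_3=1 y_4=-4 y_5=3
S(21/2) = -21531/8240

y_0 = S_0(0) = a_0 = -2
y_1 = S_1(0) = a_1 = 1
y_2 = S_2(0) = a_2 = 2
y_3 = S_3(0) = a_3 = 1
y_4 = S_4(0) = a_4 = -4
y_5 = S_4(2) = 3
t_q=21/2 is in segment 3 (τ=3/2); S_3(τ)=-21531/8240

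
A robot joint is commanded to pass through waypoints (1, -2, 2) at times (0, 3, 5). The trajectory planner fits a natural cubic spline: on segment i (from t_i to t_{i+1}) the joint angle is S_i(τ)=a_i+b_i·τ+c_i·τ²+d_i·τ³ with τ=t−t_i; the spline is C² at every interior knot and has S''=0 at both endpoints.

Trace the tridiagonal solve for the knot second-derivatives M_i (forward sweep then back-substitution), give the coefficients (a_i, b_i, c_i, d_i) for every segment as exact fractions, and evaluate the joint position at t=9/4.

  seg 0: a=1 b=-19/10 c=0 d=1/10
  seg 1: a=-2 b=4/5 c=9/10 d=-3/20
S(9/4) = -1367/640

Δ: Δ0=-1, Δ1=2
row 1: diag=10, rhs=18; c'=1/5, d'=9/5
back: M1=9/5
M: M0=0, M1=9/5, M2=0
seg 0: a=1, c=M0/2=0, d=(M1−M0)/(6·3)=1/10, b=Δ0−h0·(2M0+M1)/6=-19/10
seg 1: a=-2, c=M1/2=9/10, d=(M2−M1)/(6·2)=-3/20, b=Δ1−h1·(2M1+M2)/6=4/5
t_q=9/4 → seg 0, τ=9/4; S=1+-19/10·τ+0·τ²+1/10·τ³=-1367/640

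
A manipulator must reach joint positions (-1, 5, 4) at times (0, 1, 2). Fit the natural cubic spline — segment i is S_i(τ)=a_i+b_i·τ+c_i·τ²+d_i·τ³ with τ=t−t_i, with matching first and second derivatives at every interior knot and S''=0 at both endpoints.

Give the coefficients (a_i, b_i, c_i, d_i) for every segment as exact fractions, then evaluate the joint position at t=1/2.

  seg 0: a=-1 b=31/4 c=0 d=-7/4
  seg 1: a=5 b=5/2 c=-21/4 d=7/4
S(1/2) = 85/32

Δ: Δ0=6, Δ1=-1
row 1: diag=4, rhs=-42; c'=1/4, d'=-21/2
back: M1=-21/2
M: M0=0, M1=-21/2, M2=0
seg 0: a=-1, c=M0/2=0, d=(M1−M0)/(6·1)=-7/4, b=Δ0−h0·(2M0+M1)/6=31/4
seg 1: a=5, c=M1/2=-21/4, d=(M2−M1)/(6·1)=7/4, b=Δ1−h1·(2M1+M2)/6=5/2
t_q=1/2 → seg 0, τ=1/2; S=-1+31/4·τ+0·τ²+-7/4·τ³=85/32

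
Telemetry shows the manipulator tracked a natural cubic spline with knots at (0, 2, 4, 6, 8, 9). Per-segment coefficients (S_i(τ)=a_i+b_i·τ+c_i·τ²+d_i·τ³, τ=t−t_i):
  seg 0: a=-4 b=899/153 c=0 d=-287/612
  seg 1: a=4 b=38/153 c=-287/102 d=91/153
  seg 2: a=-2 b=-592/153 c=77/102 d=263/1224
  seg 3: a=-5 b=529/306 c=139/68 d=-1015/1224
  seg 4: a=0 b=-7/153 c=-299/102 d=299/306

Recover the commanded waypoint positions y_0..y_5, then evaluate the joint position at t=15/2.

y_0=-4 y_1=4 y_2=-2 y_3=-5 y_4=0 y_5=-2
S(15/2) = -1979/3264

y_0 = S_0(0) = a_0 = -4
y_1 = S_1(0) = a_1 = 4
y_2 = S_2(0) = a_2 = -2
y_3 = S_3(0) = a_3 = -5
y_4 = S_4(0) = a_4 = 0
y_5 = S_4(1) = -2
t_q=15/2 is in segment 3 (τ=3/2); S_3(τ)=-1979/3264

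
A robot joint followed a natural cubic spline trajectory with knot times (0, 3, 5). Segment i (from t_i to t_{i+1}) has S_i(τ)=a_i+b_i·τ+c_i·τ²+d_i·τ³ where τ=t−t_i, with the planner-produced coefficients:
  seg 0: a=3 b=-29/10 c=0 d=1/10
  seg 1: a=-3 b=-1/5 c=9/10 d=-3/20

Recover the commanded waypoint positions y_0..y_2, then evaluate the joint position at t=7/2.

y_0 = S_0(0) = a_0 = 3
y_1 = S_1(0) = a_1 = -3
y_2 = S_1(2) = -1
t_q=7/2 is in segment 1 (τ=1/2); S_1(τ)=-463/160

y_0=3 y_1=-3 y_2=-1
S(7/2) = -463/160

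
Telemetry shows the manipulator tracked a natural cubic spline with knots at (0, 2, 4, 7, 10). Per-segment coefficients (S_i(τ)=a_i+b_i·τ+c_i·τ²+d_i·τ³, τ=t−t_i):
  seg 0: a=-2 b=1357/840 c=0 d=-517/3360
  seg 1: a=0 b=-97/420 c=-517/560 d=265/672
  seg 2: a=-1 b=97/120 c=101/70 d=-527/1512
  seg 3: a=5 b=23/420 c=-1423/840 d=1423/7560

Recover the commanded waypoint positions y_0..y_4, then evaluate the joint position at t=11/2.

y_0=-2 y_1=0 y_2=-1 y_3=5 y_4=-5
S(11/2) = 5113/2240

y_0 = S_0(0) = a_0 = -2
y_1 = S_1(0) = a_1 = 0
y_2 = S_2(0) = a_2 = -1
y_3 = S_3(0) = a_3 = 5
y_4 = S_3(3) = -5
t_q=11/2 is in segment 2 (τ=3/2); S_2(τ)=5113/2240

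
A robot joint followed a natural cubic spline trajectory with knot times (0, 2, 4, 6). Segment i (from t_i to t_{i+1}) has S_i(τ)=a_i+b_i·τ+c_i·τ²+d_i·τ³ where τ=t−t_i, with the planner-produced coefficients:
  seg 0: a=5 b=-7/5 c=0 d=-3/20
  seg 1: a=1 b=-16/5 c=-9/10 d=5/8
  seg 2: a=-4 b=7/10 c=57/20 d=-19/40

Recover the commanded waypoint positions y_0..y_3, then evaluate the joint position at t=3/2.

y_0 = S_0(0) = a_0 = 5
y_1 = S_1(0) = a_1 = 1
y_2 = S_2(0) = a_2 = -4
y_3 = S_2(2) = 5
t_q=3/2 is in segment 0 (τ=3/2); S_0(τ)=383/160

y_0=5 y_1=1 y_2=-4 y_3=5
S(3/2) = 383/160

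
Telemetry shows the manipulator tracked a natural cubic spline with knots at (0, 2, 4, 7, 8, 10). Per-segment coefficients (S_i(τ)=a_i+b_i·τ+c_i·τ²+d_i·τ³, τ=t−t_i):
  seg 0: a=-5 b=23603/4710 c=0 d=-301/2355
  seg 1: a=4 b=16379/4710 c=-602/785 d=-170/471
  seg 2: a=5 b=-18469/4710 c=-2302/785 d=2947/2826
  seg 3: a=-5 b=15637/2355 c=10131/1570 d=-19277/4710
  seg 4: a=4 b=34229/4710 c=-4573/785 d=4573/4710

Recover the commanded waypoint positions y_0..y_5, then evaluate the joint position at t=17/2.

y_0 = S_0(0) = a_0 = -5
y_1 = S_1(0) = a_1 = 4
y_2 = S_2(0) = a_2 = 5
y_3 = S_3(0) = a_3 = -5
y_4 = S_4(0) = a_4 = 4
y_5 = S_4(2) = 3
t_q=17/2 is in segment 4 (τ=1/2); S_4(τ)=79111/12560

y_0=-5 y_1=4 y_2=5 y_3=-5 y_4=4 y_5=3
S(17/2) = 79111/12560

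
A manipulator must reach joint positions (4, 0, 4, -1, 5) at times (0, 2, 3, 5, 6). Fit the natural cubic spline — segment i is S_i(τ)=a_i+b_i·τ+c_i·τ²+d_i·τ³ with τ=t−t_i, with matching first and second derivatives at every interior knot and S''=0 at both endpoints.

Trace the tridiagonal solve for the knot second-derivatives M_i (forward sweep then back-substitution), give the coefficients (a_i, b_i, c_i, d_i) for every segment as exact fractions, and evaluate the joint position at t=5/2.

Δ: Δ0=-2, Δ1=4, Δ2=-5/2, Δ3=6
row 1: diag=6, rhs=36; c'=1/6, d'=6
row 2: denom=6−1·1/6=35/6; d'=(-39−1·6)/(35/6)=-54/7
row 3: denom=6−2·12/35=186/35; d'=(51−2·-54/7)/(186/35)=25/2
back: M3=25/2
back: M2=-54/7−12/35·25/2=-12
back: M1=6−1/6·-12=8
M: M0=0, M1=8, M2=-12, M3=25/2, M4=0
seg 0: a=4, c=M0/2=0, d=(M1−M0)/(6·2)=2/3, b=Δ0−h0·(2M0+M1)/6=-14/3
seg 1: a=0, c=M1/2=4, d=(M2−M1)/(6·1)=-10/3, b=Δ1−h1·(2M1+M2)/6=10/3
seg 2: a=4, c=M2/2=-6, d=(M3−M2)/(6·2)=49/24, b=Δ2−h2·(2M2+M3)/6=4/3
seg 3: a=-1, c=M3/2=25/4, d=(M4−M3)/(6·1)=-25/12, b=Δ3−h3·(2M3+M4)/6=11/6
t_q=5/2 → seg 1, τ=1/2; S=0+10/3·τ+4·τ²+-10/3·τ³=9/4

  seg 0: a=4 b=-14/3 c=0 d=2/3
  seg 1: a=0 b=10/3 c=4 d=-10/3
  seg 2: a=4 b=4/3 c=-6 d=49/24
  seg 3: a=-1 b=11/6 c=25/4 d=-25/12
S(5/2) = 9/4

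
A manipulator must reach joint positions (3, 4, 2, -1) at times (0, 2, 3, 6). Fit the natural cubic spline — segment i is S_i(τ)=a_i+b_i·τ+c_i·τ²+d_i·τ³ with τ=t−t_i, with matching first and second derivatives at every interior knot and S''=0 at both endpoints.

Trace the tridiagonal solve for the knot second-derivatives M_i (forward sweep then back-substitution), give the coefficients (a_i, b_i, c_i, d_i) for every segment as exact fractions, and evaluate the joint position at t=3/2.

  seg 0: a=3 b=131/94 c=0 d=-21/94
  seg 1: a=4 b=-121/94 c=-63/47 d=59/94
  seg 2: a=2 b=-98/47 c=51/94 d=-17/282
S(3/2) = 3261/752

Δ: Δ0=1/2, Δ1=-2, Δ2=-1
row 1: diag=6, rhs=-15; c'=1/6, d'=-5/2
row 2: denom=8−1·1/6=47/6; d'=(6−1·-5/2)/(47/6)=51/47
back: M2=51/47
back: M1=-5/2−1/6·51/47=-126/47
M: M0=0, M1=-126/47, M2=51/47, M3=0
seg 0: a=3, c=M0/2=0, d=(M1−M0)/(6·2)=-21/94, b=Δ0−h0·(2M0+M1)/6=131/94
seg 1: a=4, c=M1/2=-63/47, d=(M2−M1)/(6·1)=59/94, b=Δ1−h1·(2M1+M2)/6=-121/94
seg 2: a=2, c=M2/2=51/94, d=(M3−M2)/(6·3)=-17/282, b=Δ2−h2·(2M2+M3)/6=-98/47
t_q=3/2 → seg 0, τ=3/2; S=3+131/94·τ+0·τ²+-21/94·τ³=3261/752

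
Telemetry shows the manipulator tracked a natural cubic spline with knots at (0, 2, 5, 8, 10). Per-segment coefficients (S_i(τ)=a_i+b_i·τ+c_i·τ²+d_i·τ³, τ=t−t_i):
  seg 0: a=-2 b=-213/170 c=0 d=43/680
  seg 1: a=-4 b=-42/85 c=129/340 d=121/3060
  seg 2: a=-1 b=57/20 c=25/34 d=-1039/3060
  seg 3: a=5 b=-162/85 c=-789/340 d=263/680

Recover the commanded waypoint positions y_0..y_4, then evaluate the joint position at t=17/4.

y_0 = S_0(0) = a_0 = -2
y_1 = S_1(0) = a_1 = -4
y_2 = S_2(0) = a_2 = -1
y_3 = S_3(0) = a_3 = 5
y_4 = S_3(2) = -5
t_q=17/4 is in segment 1 (τ=9/4); S_1(τ)=-11927/4352

y_0=-2 y_1=-4 y_2=-1 y_3=5 y_4=-5
S(17/4) = -11927/4352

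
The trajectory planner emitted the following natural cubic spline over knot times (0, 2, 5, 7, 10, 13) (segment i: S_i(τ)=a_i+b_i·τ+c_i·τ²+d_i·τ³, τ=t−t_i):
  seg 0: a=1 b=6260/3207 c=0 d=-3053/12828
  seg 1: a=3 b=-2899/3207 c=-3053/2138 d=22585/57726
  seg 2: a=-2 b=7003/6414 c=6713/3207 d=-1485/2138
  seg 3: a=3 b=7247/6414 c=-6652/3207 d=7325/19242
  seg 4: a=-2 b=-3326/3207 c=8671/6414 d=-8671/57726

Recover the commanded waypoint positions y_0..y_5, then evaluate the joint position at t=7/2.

y_0=1 y_1=3 y_2=-2 y_3=3 y_4=-2 y_5=3
S(7/2) = -4249/17104

y_0 = S_0(0) = a_0 = 1
y_1 = S_1(0) = a_1 = 3
y_2 = S_2(0) = a_2 = -2
y_3 = S_3(0) = a_3 = 3
y_4 = S_4(0) = a_4 = -2
y_5 = S_4(3) = 3
t_q=7/2 is in segment 1 (τ=3/2); S_1(τ)=-4249/17104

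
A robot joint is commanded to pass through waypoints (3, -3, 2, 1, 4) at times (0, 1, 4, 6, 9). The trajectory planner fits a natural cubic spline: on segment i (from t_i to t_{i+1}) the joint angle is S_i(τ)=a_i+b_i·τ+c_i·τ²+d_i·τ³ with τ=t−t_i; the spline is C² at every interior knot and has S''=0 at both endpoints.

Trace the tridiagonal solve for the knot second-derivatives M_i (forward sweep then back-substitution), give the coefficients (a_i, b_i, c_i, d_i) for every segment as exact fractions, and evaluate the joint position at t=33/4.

Δ: Δ0=-6, Δ1=5/3, Δ2=-1/2, Δ3=1
row 1: diag=8, rhs=46; c'=3/8, d'=23/4
row 2: denom=10−3·3/8=71/8; d'=(-13−3·23/4)/(71/8)=-242/71
row 3: denom=10−2·16/71=678/71; d'=(9−2·-242/71)/(678/71)=1123/678
back: M3=1123/678
back: M2=-242/71−16/71·1123/678=-1282/339
back: M1=23/4−3/8·-1282/339=810/113
M: M0=0, M1=810/113, M2=-1282/339, M3=1123/678, M4=0
seg 0: a=3, c=M0/2=0, d=(M1−M0)/(6·1)=135/113, b=Δ0−h0·(2M0+M1)/6=-813/113
seg 1: a=-3, c=M1/2=405/113, d=(M2−M1)/(6·3)=-1856/3051, b=Δ1−h1·(2M1+M2)/6=-408/113
seg 2: a=2, c=M2/2=-641/339, d=(M3−M2)/(6·2)=1229/2712, b=Δ2−h2·(2M2+M3)/6=166/113
seg 3: a=1, c=M3/2=1123/1356, d=(M4−M3)/(6·3)=-1123/12204, b=Δ3−h3·(2M3+M4)/6=-445/678
t_q=33/4 → seg 3, τ=9/4; S=1+-445/678·τ+1123/1356·τ²+-1123/12204·τ³=77171/28928

  seg 0: a=3 b=-813/113 c=0 d=135/113
  seg 1: a=-3 b=-408/113 c=405/113 d=-1856/3051
  seg 2: a=2 b=166/113 c=-641/339 d=1229/2712
  seg 3: a=1 b=-445/678 c=1123/1356 d=-1123/12204
S(33/4) = 77171/28928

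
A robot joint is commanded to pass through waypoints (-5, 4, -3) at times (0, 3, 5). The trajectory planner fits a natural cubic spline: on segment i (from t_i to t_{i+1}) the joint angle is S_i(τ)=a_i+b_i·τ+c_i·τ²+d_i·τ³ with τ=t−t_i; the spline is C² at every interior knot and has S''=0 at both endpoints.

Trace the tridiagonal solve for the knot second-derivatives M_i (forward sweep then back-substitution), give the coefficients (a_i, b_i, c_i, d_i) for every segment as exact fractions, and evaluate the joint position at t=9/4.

  seg 0: a=-5 b=99/20 c=0 d=-13/60
  seg 1: a=4 b=-9/10 c=-39/20 d=13/40
S(9/4) = 4697/1280

Δ: Δ0=3, Δ1=-7/2
row 1: diag=10, rhs=-39; c'=1/5, d'=-39/10
back: M1=-39/10
M: M0=0, M1=-39/10, M2=0
seg 0: a=-5, c=M0/2=0, d=(M1−M0)/(6·3)=-13/60, b=Δ0−h0·(2M0+M1)/6=99/20
seg 1: a=4, c=M1/2=-39/20, d=(M2−M1)/(6·2)=13/40, b=Δ1−h1·(2M1+M2)/6=-9/10
t_q=9/4 → seg 0, τ=9/4; S=-5+99/20·τ+0·τ²+-13/60·τ³=4697/1280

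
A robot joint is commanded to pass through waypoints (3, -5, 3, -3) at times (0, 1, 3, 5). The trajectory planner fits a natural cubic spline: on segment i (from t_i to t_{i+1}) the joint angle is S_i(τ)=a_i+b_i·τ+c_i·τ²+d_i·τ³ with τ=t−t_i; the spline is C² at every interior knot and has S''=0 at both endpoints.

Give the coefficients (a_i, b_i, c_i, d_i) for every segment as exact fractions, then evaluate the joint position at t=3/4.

Δ: Δ0=-8, Δ1=4, Δ2=-3
row 1: diag=6, rhs=72; c'=1/3, d'=12
row 2: denom=8−2·1/3=22/3; d'=(-42−2·12)/(22/3)=-9
back: M2=-9
back: M1=12−1/3·-9=15
M: M0=0, M1=15, M2=-9, M3=0
seg 0: a=3, c=M0/2=0, d=(M1−M0)/(6·1)=5/2, b=Δ0−h0·(2M0+M1)/6=-21/2
seg 1: a=-5, c=M1/2=15/2, d=(M2−M1)/(6·2)=-2, b=Δ1−h1·(2M1+M2)/6=-3
seg 2: a=3, c=M2/2=-9/2, d=(M3−M2)/(6·2)=3/4, b=Δ2−h2·(2M2+M3)/6=3
t_q=3/4 → seg 0, τ=3/4; S=3+-21/2·τ+0·τ²+5/2·τ³=-489/128

  seg 0: a=3 b=-21/2 c=0 d=5/2
  seg 1: a=-5 b=-3 c=15/2 d=-2
  seg 2: a=3 b=3 c=-9/2 d=3/4
S(3/4) = -489/128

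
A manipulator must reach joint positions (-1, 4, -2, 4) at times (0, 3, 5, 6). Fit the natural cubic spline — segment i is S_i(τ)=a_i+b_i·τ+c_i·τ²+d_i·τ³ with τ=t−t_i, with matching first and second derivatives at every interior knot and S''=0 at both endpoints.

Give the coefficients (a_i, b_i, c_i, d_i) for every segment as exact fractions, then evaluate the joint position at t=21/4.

  seg 0: a=-1 b=347/84 c=0 d=-23/84
  seg 1: a=4 b=-137/42 c=-69/28 d=109/84
  seg 2: a=-2 b=103/42 c=149/28 d=-149/84
S(21/4) = -277/256

Δ: Δ0=5/3, Δ1=-3, Δ2=6
row 1: diag=10, rhs=-28; c'=1/5, d'=-14/5
row 2: denom=6−2·1/5=28/5; d'=(54−2·-14/5)/(28/5)=149/14
back: M2=149/14
back: M1=-14/5−1/5·149/14=-69/14
M: M0=0, M1=-69/14, M2=149/14, M3=0
seg 0: a=-1, c=M0/2=0, d=(M1−M0)/(6·3)=-23/84, b=Δ0−h0·(2M0+M1)/6=347/84
seg 1: a=4, c=M1/2=-69/28, d=(M2−M1)/(6·2)=109/84, b=Δ1−h1·(2M1+M2)/6=-137/42
seg 2: a=-2, c=M2/2=149/28, d=(M3−M2)/(6·1)=-149/84, b=Δ2−h2·(2M2+M3)/6=103/42
t_q=21/4 → seg 2, τ=1/4; S=-2+103/42·τ+149/28·τ²+-149/84·τ³=-277/256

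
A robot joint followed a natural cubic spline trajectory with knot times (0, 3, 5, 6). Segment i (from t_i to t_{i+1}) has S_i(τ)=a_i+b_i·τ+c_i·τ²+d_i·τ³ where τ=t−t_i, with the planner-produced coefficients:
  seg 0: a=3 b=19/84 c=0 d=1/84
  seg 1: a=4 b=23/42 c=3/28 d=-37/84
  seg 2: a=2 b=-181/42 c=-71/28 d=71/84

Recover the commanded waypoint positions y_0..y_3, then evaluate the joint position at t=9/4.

y_0 = S_0(0) = a_0 = 3
y_1 = S_1(0) = a_1 = 4
y_2 = S_2(0) = a_2 = 2
y_3 = S_2(1) = -4
t_q=9/4 is in segment 0 (τ=9/4); S_0(τ)=933/256

y_0=3 y_1=4 y_2=2 y_3=-4
S(9/4) = 933/256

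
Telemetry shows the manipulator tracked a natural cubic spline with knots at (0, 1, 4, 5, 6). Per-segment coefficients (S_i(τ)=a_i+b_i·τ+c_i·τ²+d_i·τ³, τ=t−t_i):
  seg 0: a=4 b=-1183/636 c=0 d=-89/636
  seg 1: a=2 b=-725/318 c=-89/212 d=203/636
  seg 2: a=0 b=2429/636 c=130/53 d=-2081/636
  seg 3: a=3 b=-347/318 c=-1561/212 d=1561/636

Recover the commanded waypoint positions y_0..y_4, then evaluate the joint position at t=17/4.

y_0=4 y_1=2 y_2=0 y_3=3 y_4=-3
S(17/4) = 14341/13568

y_0 = S_0(0) = a_0 = 4
y_1 = S_1(0) = a_1 = 2
y_2 = S_2(0) = a_2 = 0
y_3 = S_3(0) = a_3 = 3
y_4 = S_3(1) = -3
t_q=17/4 is in segment 2 (τ=1/4); S_2(τ)=14341/13568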